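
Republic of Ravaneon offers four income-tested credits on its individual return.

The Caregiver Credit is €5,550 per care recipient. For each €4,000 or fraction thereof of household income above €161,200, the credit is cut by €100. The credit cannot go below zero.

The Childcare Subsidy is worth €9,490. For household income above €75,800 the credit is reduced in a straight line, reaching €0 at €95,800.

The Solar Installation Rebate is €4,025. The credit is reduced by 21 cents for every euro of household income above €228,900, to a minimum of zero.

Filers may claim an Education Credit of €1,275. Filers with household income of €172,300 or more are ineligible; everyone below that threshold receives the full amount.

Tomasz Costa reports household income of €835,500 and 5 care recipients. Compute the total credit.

Caregiver Credit: base = 5 × €5,550 = €27,750. income exceeds €161,200 by €674,300, which is 169 full-or-partial €4,000 increments; reduction = 169 × €100 = €16,900, leaving €10,850.
Childcare Subsidy: €835,500 is at or above €95,800, so the credit is €0.
Solar Installation Rebate: 21% of the €606,600 excess over €228,900 is €127,386 ≥ base, so the credit is €0.
Education Credit: €835,500 meets or exceeds the €172,300 cutoff, so the credit is €0.
Total: €10,850 + €0 + €0 + €0 = €10,850.

€10,850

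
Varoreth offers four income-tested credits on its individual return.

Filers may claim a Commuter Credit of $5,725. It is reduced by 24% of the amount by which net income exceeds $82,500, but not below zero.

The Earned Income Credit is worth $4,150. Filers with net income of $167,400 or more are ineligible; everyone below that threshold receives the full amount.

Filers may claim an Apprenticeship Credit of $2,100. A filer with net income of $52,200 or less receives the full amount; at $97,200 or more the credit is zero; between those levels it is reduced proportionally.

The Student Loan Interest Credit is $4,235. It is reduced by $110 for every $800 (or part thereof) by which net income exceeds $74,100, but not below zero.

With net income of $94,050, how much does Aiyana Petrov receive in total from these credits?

Commuter Credit: 24% of the $11,550 excess over $82,500 is $2,772; credit = $5,725 − $2,772 = $2,953.
Earned Income Credit: $94,050 is below the $167,400 cutoff, so the full $4,150 applies.
Apprenticeship Credit: $94,050 is $41,850 into a $45,000 phase-out range, leaving 3,150/45,000 of the credit: $2,100 × 3,150/45,000 = $147.
Student Loan Interest Credit: income exceeds $74,100 by $19,950, which is 25 full-or-partial $800 increments; reduction = 25 × $110 = $2,750, leaving $1,485.
Total: $2,953 + $4,150 + $147 + $1,485 = $8,735.

$8,735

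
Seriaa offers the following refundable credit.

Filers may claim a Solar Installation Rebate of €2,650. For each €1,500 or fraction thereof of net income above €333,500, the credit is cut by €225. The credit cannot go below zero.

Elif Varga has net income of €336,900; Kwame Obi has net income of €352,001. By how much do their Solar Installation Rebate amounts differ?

€1,975

Elif (€336,900): Solar Installation Rebate: income exceeds €333,500 by €3,400, which is 3 full-or-partial €1,500 increments; reduction = 3 × €225 = €675, leaving €1,975.
Kwame (€352,001): Solar Installation Rebate: income exceeds €333,500 by €18,501 → 13 increments × €225 = €2,925 ≥ base, so the credit is €0.
Difference: |€1,975 − €0| = €1,975.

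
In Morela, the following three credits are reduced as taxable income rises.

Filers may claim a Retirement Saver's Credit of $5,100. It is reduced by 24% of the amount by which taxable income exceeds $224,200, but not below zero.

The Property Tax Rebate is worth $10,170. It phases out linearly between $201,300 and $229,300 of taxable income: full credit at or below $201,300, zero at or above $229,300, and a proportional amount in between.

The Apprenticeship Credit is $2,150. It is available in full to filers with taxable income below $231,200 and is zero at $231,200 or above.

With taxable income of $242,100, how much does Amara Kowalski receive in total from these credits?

$804

Retirement Saver's Credit: 24% of the $17,900 excess over $224,200 is $4,296; credit = $5,100 − $4,296 = $804.
Property Tax Rebate: $242,100 is at or above $229,300, so the credit is $0.
Apprenticeship Credit: $242,100 meets or exceeds the $231,200 cutoff, so the credit is $0.
Total: $804 + $0 + $0 = $804.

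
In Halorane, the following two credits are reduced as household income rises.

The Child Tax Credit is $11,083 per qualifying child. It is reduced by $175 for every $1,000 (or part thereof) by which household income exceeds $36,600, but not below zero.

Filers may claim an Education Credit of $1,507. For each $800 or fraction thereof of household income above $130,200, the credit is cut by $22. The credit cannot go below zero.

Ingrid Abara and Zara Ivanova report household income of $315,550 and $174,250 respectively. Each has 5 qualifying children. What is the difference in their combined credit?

$24,950

Ingrid ($315,550): Child Tax Credit: base = 5 × $11,083 = $55,415. income exceeds $36,600 by $278,950, which is 279 full-or-partial $1,000 increments; reduction = 279 × $175 = $48,825, leaving $6,590. Education Credit: income exceeds $130,200 by $185,350 → 232 increments × $22 = $5,104 ≥ base, so the credit is $0. total $6,590 + $0 = $6,590
Zara ($174,250): Child Tax Credit: base = 5 × $11,083 = $55,415. income exceeds $36,600 by $137,650, which is 138 full-or-partial $1,000 increments; reduction = 138 × $175 = $24,150, leaving $31,265. Education Credit: income exceeds $130,200 by $44,050, which is 56 full-or-partial $800 increments; reduction = 56 × $22 = $1,232, leaving $275. total $31,265 + $275 = $31,540
Difference: |$6,590 − $31,540| = $24,950.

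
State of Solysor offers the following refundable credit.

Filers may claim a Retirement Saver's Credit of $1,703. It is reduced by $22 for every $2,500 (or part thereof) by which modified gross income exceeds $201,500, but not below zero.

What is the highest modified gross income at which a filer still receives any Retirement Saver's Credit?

After 77 increments the reduction is 77 × $22 = $1,694, leaving $9; one more increment wipes it out. Increment 77 ends at excess 77 × $2,500 = $192,500, so the highest qualifying income is $201,500 + $192,500 = $394,000.

$394,000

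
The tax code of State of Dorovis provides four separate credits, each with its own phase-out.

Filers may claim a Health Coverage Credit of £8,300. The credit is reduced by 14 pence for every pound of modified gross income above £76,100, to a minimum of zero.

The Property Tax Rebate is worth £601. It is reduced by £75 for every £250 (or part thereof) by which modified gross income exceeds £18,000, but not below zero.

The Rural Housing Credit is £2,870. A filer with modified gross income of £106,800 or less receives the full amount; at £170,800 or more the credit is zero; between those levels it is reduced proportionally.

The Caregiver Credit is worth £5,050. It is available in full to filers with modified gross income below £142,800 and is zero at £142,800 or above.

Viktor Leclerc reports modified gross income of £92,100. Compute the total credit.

£13,980

Health Coverage Credit: 14% of the £16,000 excess over £76,100 is £2,240; credit = £8,300 − £2,240 = £6,060.
Property Tax Rebate: income exceeds £18,000 by £74,100 → 297 increments × £75 = £22,275 ≥ base, so the credit is £0.
Rural Housing Credit: £92,100 is at or below the £106,800 threshold, so the full £2,870 applies.
Caregiver Credit: £92,100 is below the £142,800 cutoff, so the full £5,050 applies.
Total: £6,060 + £0 + £2,870 + £5,050 = £13,980.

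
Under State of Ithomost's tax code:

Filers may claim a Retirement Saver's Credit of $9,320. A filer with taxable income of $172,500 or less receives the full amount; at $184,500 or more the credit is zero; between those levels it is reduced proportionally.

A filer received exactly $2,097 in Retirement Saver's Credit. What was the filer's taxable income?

$2,097 is 2,097/9,320 of the full $9,320, so 7,223/9,320 of the $12,000 range has been used: income = $172,500 + $12,000 × 7,223/9,320 = $181,800.

$181,800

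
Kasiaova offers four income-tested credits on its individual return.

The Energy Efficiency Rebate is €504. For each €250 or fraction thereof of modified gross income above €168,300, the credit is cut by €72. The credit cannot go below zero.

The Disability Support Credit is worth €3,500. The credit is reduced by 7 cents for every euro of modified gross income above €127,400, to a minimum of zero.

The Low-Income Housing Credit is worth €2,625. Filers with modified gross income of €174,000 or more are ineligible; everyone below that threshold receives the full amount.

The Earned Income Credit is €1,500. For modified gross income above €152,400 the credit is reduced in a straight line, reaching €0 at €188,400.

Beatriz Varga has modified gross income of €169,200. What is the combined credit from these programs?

Energy Efficiency Rebate: income exceeds €168,300 by €900, which is 4 full-or-partial €250 increments; reduction = 4 × €72 = €288, leaving €216.
Disability Support Credit: 7% of the €41,800 excess over €127,400 is €2,926; credit = €3,500 − €2,926 = €574.
Low-Income Housing Credit: €169,200 is below the €174,000 cutoff, so the full €2,625 applies.
Earned Income Credit: €169,200 is €16,800 into a €36,000 phase-out range, leaving 19,200/36,000 of the credit: €1,500 × 19,200/36,000 = €800.
Total: €216 + €574 + €2,625 + €800 = €4,215.

€4,215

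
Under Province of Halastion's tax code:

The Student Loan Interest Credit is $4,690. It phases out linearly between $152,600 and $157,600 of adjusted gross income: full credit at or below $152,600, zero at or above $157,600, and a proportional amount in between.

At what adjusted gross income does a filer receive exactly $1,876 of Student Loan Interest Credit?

$155,600

$1,876 is 1,876/4,690 of the full $4,690, so 2,814/4,690 of the $5,000 range has been used: income = $152,600 + $5,000 × 2,814/4,690 = $155,600.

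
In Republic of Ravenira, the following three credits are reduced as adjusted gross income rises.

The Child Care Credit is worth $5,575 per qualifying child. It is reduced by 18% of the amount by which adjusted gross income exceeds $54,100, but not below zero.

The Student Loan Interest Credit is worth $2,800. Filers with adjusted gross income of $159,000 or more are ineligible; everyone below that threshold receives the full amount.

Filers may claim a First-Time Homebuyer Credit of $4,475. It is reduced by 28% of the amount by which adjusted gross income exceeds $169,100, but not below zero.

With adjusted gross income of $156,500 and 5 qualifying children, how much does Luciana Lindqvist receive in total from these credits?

Child Care Credit: base = 5 × $5,575 = $27,875. 18% of the $102,400 excess over $54,100 is $18,432; credit = $27,875 − $18,432 = $9,443.
Student Loan Interest Credit: $156,500 is below the $159,000 cutoff, so the full $2,800 applies.
First-Time Homebuyer Credit: $156,500 is at or below the $169,100 threshold, so the full $4,475 applies.
Total: $9,443 + $2,800 + $4,475 = $16,718.

$16,718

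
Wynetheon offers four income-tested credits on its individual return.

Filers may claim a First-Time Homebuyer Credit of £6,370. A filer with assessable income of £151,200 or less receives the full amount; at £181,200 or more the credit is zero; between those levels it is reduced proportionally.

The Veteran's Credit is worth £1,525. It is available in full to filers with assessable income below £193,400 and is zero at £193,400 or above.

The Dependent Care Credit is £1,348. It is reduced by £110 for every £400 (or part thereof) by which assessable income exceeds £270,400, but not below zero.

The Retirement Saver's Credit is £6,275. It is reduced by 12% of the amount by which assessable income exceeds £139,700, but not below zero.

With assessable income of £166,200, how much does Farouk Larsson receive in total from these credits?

First-Time Homebuyer Credit: £166,200 is £15,000 into a £30,000 phase-out range, leaving 15,000/30,000 of the credit: £6,370 × 15,000/30,000 = £3,185.
Veteran's Credit: £166,200 is below the £193,400 cutoff, so the full £1,525 applies.
Dependent Care Credit: £166,200 is at or below the £270,400 threshold, so the full £1,348 applies.
Retirement Saver's Credit: 12% of the £26,500 excess over £139,700 is £3,180; credit = £6,275 − £3,180 = £3,095.
Total: £3,185 + £1,525 + £1,348 + £3,095 = £9,153.

£9,153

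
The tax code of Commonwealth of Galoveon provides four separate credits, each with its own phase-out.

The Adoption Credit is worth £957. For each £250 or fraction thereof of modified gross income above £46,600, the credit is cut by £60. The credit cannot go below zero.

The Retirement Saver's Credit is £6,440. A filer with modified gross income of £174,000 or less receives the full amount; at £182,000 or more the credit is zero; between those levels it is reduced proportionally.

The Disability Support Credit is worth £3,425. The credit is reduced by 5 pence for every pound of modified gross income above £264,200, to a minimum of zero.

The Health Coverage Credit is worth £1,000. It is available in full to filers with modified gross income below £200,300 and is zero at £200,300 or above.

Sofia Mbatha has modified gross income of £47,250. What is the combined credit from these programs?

£11,642

Adoption Credit: income exceeds £46,600 by £650, which is 3 full-or-partial £250 increments; reduction = 3 × £60 = £180, leaving £777.
Retirement Saver's Credit: £47,250 is at or below the £174,000 threshold, so the full £6,440 applies.
Disability Support Credit: £47,250 is at or below the £264,200 threshold, so the full £3,425 applies.
Health Coverage Credit: £47,250 is below the £200,300 cutoff, so the full £1,000 applies.
Total: £777 + £6,440 + £3,425 + £1,000 = £11,642.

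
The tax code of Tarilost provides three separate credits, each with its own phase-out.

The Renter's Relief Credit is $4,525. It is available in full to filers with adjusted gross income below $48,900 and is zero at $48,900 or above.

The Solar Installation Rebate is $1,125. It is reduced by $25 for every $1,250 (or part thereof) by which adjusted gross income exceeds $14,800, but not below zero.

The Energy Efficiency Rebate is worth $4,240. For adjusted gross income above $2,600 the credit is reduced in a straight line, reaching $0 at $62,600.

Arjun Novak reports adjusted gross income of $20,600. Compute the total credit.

$8,493

Renter's Relief Credit: $20,600 is below the $48,900 cutoff, so the full $4,525 applies.
Solar Installation Rebate: income exceeds $14,800 by $5,800, which is 5 full-or-partial $1,250 increments; reduction = 5 × $25 = $125, leaving $1,000.
Energy Efficiency Rebate: $20,600 is $18,000 into a $60,000 phase-out range, leaving 42,000/60,000 of the credit: $4,240 × 42,000/60,000 = $2,968.
Total: $4,525 + $1,000 + $2,968 = $8,493.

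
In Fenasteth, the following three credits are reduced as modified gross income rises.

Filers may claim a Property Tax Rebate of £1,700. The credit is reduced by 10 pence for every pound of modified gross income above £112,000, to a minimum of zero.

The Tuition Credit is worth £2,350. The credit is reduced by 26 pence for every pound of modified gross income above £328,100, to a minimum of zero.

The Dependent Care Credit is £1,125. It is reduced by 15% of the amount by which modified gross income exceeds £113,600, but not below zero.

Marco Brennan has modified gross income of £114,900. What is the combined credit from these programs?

£4,690

Property Tax Rebate: 10% of the £2,900 excess over £112,000 is £290; credit = £1,700 − £290 = £1,410.
Tuition Credit: £114,900 is at or below the £328,100 threshold, so the full £2,350 applies.
Dependent Care Credit: 15% of the £1,300 excess over £113,600 is £195; credit = £1,125 − £195 = £930.
Total: £1,410 + £2,350 + £930 = £4,690.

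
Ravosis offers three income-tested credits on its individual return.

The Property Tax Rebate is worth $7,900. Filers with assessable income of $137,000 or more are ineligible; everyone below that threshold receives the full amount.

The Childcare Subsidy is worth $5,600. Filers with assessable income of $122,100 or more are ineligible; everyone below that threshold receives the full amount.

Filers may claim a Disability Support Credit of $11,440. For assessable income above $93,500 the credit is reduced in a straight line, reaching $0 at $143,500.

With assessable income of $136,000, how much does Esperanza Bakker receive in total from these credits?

Property Tax Rebate: $136,000 is below the $137,000 cutoff, so the full $7,900 applies.
Childcare Subsidy: $136,000 meets or exceeds the $122,100 cutoff, so the credit is $0.
Disability Support Credit: $136,000 is $42,500 into a $50,000 phase-out range, leaving 7,500/50,000 of the credit: $11,440 × 7,500/50,000 = $1,716.
Total: $7,900 + $0 + $1,716 = $9,616.

$9,616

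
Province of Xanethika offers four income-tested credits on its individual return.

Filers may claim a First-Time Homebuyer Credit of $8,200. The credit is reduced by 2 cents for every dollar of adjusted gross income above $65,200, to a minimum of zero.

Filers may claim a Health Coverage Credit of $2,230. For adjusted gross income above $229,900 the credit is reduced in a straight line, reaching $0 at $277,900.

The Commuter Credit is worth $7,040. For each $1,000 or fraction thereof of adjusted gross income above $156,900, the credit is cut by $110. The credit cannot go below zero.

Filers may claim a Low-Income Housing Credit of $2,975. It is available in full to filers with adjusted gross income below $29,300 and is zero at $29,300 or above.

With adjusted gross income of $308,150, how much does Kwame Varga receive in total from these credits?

$3,341

First-Time Homebuyer Credit: 2% of the $242,950 excess over $65,200 is $4,859; credit = $8,200 − $4,859 = $3,341.
Health Coverage Credit: $308,150 is at or above $277,900, so the credit is $0.
Commuter Credit: income exceeds $156,900 by $151,250 → 152 increments × $110 = $16,720 ≥ base, so the credit is $0.
Low-Income Housing Credit: $308,150 meets or exceeds the $29,300 cutoff, so the credit is $0.
Total: $3,341 + $0 + $0 + $0 = $3,341.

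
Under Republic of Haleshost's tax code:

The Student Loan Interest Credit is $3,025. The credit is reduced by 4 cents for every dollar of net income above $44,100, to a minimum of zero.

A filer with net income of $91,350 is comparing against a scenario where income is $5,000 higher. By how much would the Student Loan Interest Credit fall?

At $91,350 — 4% of the $47,250 excess over $44,100 is $1,890; credit = $3,025 − $1,890 = $1,135.
At $96,350 — 4% of the $52,250 excess over $44,100 is $2,090; credit = $3,025 − $2,090 = $935.
Lost: $1,135 − $935 = $200.

$200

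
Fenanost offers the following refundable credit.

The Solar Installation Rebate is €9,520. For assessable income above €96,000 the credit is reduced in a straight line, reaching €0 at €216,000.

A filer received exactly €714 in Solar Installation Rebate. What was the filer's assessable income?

€207,000

€714 is 714/9,520 of the full €9,520, so 8,806/9,520 of the €120,000 range has been used: income = €96,000 + €120,000 × 8,806/9,520 = €207,000.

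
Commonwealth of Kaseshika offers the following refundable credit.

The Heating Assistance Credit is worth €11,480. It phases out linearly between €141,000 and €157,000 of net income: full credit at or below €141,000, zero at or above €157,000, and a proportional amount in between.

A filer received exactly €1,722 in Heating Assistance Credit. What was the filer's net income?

€154,600

€1,722 is 1,722/11,480 of the full €11,480, so 9,758/11,480 of the €16,000 range has been used: income = €141,000 + €16,000 × 9,758/11,480 = €154,600.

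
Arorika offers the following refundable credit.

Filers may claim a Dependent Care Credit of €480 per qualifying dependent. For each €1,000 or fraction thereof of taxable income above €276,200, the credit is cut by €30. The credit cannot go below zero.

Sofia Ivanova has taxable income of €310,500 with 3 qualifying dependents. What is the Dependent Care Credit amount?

Dependent Care Credit: base = 3 × €480 = €1,440. income exceeds €276,200 by €34,300, which is 35 full-or-partial €1,000 increments; reduction = 35 × €30 = €1,050, leaving €390.

€390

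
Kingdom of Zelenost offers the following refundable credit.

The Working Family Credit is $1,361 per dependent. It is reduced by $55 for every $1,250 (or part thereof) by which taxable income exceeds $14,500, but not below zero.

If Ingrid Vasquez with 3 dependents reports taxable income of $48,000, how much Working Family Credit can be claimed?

$2,598

Working Family Credit: base = 3 × $1,361 = $4,083. income exceeds $14,500 by $33,500, which is 27 full-or-partial $1,250 increments; reduction = 27 × $55 = $1,485, leaving $2,598.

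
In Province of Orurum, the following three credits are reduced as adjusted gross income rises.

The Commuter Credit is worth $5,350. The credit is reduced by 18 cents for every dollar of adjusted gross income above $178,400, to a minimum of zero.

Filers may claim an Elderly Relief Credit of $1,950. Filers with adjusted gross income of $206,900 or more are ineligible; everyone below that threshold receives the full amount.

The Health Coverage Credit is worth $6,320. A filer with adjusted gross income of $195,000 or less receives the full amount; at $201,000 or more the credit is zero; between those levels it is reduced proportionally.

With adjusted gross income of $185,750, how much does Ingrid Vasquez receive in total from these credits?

Commuter Credit: 18% of the $7,350 excess over $178,400 is $1,323; credit = $5,350 − $1,323 = $4,027.
Elderly Relief Credit: $185,750 is below the $206,900 cutoff, so the full $1,950 applies.
Health Coverage Credit: $185,750 is at or below the $195,000 threshold, so the full $6,320 applies.
Total: $4,027 + $1,950 + $6,320 = $12,297.

$12,297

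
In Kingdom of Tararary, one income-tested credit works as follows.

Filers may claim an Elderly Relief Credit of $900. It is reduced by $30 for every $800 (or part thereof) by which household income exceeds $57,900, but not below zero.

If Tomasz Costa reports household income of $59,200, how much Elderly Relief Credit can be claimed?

Elderly Relief Credit: income exceeds $57,900 by $1,300, which is 2 full-or-partial $800 increments; reduction = 2 × $30 = $60, leaving $840.

$840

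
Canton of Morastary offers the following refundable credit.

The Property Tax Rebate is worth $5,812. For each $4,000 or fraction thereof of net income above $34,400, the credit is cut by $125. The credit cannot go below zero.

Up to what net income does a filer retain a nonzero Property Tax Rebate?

After 46 increments the reduction is 46 × $125 = $5,750, leaving $62; one more increment wipes it out. Increment 46 ends at excess 46 × $4,000 = $184,000, so the highest qualifying income is $34,400 + $184,000 = $218,400.

$218,400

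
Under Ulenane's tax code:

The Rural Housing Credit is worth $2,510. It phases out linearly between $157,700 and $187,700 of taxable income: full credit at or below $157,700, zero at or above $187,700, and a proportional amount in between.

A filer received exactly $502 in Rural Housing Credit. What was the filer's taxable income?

$181,700

$502 is 502/2,510 of the full $2,510, so 2,008/2,510 of the $30,000 range has been used: income = $157,700 + $30,000 × 2,008/2,510 = $181,700.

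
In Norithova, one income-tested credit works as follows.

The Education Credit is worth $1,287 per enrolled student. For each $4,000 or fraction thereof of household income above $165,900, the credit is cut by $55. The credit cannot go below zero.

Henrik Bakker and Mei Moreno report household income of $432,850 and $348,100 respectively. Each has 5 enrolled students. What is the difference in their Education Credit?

Henrik ($432,850): Education Credit: base = 5 × $1,287 = $6,435. income exceeds $165,900 by $266,950, which is 67 full-or-partial $4,000 increments; reduction = 67 × $55 = $3,685, leaving $2,750.
Mei ($348,100): Education Credit: base = 5 × $1,287 = $6,435. income exceeds $165,900 by $182,200, which is 46 full-or-partial $4,000 increments; reduction = 46 × $55 = $2,530, leaving $3,905.
Difference: |$2,750 − $3,905| = $1,155.

$1,155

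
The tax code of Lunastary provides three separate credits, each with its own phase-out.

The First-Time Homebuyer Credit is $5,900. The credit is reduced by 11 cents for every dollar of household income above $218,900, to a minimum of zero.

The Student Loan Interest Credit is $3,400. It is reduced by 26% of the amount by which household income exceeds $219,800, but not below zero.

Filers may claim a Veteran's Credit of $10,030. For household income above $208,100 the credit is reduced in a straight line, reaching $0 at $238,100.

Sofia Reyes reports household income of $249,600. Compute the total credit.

$2,523

First-Time Homebuyer Credit: 11% of the $30,700 excess over $218,900 is $3,377; credit = $5,900 − $3,377 = $2,523.
Student Loan Interest Credit: 26% of the $29,800 excess over $219,800 is $7,748 ≥ base, so the credit is $0.
Veteran's Credit: $249,600 is at or above $238,100, so the credit is $0.
Total: $2,523 + $0 + $0 = $2,523.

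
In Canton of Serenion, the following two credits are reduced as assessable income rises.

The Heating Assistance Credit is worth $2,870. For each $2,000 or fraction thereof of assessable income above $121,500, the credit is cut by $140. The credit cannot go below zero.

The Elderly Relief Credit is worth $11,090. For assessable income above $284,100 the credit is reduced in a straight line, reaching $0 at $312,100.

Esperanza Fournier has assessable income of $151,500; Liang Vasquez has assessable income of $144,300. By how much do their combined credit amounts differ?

Esperanza ($151,500): Heating Assistance Credit: income exceeds $121,500 by $30,000, which is 15 full-or-partial $2,000 increments; reduction = 15 × $140 = $2,100, leaving $770. Elderly Relief Credit: $151,500 is at or below the $284,100 threshold, so the full $11,090 applies. total $770 + $11,090 = $11,860
Liang ($144,300): Heating Assistance Credit: income exceeds $121,500 by $22,800, which is 12 full-or-partial $2,000 increments; reduction = 12 × $140 = $1,680, leaving $1,190. Elderly Relief Credit: $144,300 is at or below the $284,100 threshold, so the full $11,090 applies. total $1,190 + $11,090 = $12,280
Difference: |$11,860 − $12,280| = $420.

$420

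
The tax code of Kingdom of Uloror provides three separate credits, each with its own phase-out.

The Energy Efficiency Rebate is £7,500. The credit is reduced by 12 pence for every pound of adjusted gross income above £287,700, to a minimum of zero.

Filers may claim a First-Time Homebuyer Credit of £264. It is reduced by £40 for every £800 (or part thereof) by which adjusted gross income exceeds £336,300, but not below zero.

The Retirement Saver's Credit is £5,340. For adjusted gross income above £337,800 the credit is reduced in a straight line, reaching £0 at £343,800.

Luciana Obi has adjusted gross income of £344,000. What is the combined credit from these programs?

£744

Energy Efficiency Rebate: 12% of the £56,300 excess over £287,700 is £6,756; credit = £7,500 − £6,756 = £744.
First-Time Homebuyer Credit: income exceeds £336,300 by £7,700 → 10 increments × £40 = £400 ≥ base, so the credit is £0.
Retirement Saver's Credit: £344,000 is at or above £343,800, so the credit is £0.
Total: £744 + £0 + £0 = £744.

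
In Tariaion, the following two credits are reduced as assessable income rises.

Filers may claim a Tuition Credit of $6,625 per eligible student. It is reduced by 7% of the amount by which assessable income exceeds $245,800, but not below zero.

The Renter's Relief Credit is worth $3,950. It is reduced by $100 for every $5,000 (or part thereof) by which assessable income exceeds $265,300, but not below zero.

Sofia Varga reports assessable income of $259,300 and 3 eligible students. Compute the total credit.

$22,880

Tuition Credit: base = 3 × $6,625 = $19,875. 7% of the $13,500 excess over $245,800 is $945; credit = $19,875 − $945 = $18,930.
Renter's Relief Credit: $259,300 is at or below the $265,300 threshold, so the full $3,950 applies.
Total: $18,930 + $3,950 = $22,880.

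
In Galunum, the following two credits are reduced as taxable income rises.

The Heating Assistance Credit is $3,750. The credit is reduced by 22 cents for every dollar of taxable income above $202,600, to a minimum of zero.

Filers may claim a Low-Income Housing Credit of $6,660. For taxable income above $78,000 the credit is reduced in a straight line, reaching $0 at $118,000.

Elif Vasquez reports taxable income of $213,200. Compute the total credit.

Heating Assistance Credit: 22% of the $10,600 excess over $202,600 is $2,332; credit = $3,750 − $2,332 = $1,418.
Low-Income Housing Credit: $213,200 is at or above $118,000, so the credit is $0.
Total: $1,418 + $0 = $1,418.

$1,418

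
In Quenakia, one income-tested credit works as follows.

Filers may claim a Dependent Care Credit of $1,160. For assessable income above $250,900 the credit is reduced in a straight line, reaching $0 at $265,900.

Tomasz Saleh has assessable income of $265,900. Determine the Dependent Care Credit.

$0

Dependent Care Credit: $265,900 is at or above $265,900, so the credit is $0.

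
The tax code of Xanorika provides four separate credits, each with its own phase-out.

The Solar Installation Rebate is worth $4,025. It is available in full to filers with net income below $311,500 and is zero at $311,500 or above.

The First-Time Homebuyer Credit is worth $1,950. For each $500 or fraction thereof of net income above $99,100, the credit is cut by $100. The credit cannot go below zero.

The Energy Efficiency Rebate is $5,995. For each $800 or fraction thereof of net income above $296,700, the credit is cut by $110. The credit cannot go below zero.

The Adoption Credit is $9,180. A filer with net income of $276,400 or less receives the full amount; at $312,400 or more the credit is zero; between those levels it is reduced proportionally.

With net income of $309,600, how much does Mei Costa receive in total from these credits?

Solar Installation Rebate: $309,600 is below the $311,500 cutoff, so the full $4,025 applies.
First-Time Homebuyer Credit: income exceeds $99,100 by $210,500 → 421 increments × $100 = $42,100 ≥ base, so the credit is $0.
Energy Efficiency Rebate: income exceeds $296,700 by $12,900, which is 17 full-or-partial $800 increments; reduction = 17 × $110 = $1,870, leaving $4,125.
Adoption Credit: $309,600 is $33,200 into a $36,000 phase-out range, leaving 2,800/36,000 of the credit: $9,180 × 2,800/36,000 = $714.
Total: $4,025 + $0 + $4,125 + $714 = $8,864.

$8,864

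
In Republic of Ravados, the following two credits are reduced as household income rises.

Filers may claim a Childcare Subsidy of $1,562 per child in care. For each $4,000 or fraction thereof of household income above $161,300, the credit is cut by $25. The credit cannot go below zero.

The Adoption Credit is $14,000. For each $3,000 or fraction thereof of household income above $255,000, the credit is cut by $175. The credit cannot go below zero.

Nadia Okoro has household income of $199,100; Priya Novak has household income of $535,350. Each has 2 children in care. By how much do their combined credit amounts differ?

Nadia ($199,100): Childcare Subsidy: base = 2 × $1,562 = $3,124. income exceeds $161,300 by $37,800, which is 10 full-or-partial $4,000 increments; reduction = 10 × $25 = $250, leaving $2,874. Adoption Credit: $199,100 is at or below the $255,000 threshold, so the full $14,000 applies. total $2,874 + $14,000 = $16,874
Priya ($535,350): Childcare Subsidy: base = 2 × $1,562 = $3,124. income exceeds $161,300 by $374,050, which is 94 full-or-partial $4,000 increments; reduction = 94 × $25 = $2,350, leaving $774. Adoption Credit: income exceeds $255,000 by $280,350 → 94 increments × $175 = $16,450 ≥ base, so the credit is $0. total $774 + $0 = $774
Difference: |$16,874 − $774| = $16,100.

$16,100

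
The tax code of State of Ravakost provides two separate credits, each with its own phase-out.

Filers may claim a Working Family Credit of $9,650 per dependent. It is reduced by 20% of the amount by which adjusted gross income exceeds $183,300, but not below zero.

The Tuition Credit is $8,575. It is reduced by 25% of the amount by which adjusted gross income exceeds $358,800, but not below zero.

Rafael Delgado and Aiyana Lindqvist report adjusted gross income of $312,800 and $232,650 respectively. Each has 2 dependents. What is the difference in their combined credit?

Rafael ($312,800): Working Family Credit: base = 2 × $9,650 = $19,300. 20% of the $129,500 excess over $183,300 is $25,900 ≥ base, so the credit is $0. Tuition Credit: $312,800 is at or below the $358,800 threshold, so the full $8,575 applies. total $0 + $8,575 = $8,575
Aiyana ($232,650): Working Family Credit: base = 2 × $9,650 = $19,300. 20% of the $49,350 excess over $183,300 is $9,870; credit = $19,300 − $9,870 = $9,430. Tuition Credit: $232,650 is at or below the $358,800 threshold, so the full $8,575 applies. total $9,430 + $8,575 = $18,005
Difference: |$8,575 − $18,005| = $9,430.

$9,430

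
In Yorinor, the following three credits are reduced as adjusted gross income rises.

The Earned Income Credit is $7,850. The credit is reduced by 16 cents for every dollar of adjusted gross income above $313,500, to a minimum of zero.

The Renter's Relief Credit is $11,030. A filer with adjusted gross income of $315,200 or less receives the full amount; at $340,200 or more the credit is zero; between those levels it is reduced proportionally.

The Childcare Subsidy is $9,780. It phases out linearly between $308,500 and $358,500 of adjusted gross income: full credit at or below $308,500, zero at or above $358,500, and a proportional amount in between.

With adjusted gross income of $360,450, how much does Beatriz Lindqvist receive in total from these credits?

$338

Earned Income Credit: 16% of the $46,950 excess over $313,500 is $7,512; credit = $7,850 − $7,512 = $338.
Renter's Relief Credit: $360,450 is at or above $340,200, so the credit is $0.
Childcare Subsidy: $360,450 is at or above $358,500, so the credit is $0.
Total: $338 + $0 + $0 = $338.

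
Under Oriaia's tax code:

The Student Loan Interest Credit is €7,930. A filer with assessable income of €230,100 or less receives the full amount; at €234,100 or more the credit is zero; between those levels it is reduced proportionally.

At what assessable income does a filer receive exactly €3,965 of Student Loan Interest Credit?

€3,965 is 3,965/7,930 of the full €7,930, so 3,965/7,930 of the €4,000 range has been used: income = €230,100 + €4,000 × 3,965/7,930 = €232,100.

€232,100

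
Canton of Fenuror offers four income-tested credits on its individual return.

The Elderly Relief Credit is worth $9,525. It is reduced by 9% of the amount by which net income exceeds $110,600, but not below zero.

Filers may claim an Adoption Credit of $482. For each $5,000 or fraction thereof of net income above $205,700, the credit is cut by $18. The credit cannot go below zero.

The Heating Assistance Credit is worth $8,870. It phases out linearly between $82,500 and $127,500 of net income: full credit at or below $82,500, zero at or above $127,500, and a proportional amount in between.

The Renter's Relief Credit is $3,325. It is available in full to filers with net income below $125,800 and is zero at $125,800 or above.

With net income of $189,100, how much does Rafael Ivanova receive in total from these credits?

$2,942

Elderly Relief Credit: 9% of the $78,500 excess over $110,600 is $7,065; credit = $9,525 − $7,065 = $2,460.
Adoption Credit: $189,100 is at or below the $205,700 threshold, so the full $482 applies.
Heating Assistance Credit: $189,100 is at or above $127,500, so the credit is $0.
Renter's Relief Credit: $189,100 meets or exceeds the $125,800 cutoff, so the credit is $0.
Total: $2,460 + $482 + $0 + $0 = $2,942.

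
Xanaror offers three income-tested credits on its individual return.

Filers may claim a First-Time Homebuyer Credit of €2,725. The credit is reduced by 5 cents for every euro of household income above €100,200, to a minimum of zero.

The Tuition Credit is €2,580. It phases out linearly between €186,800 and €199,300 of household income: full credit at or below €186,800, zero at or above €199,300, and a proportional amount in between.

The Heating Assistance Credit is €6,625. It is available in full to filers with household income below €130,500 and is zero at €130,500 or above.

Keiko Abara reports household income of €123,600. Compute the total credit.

€10,760

First-Time Homebuyer Credit: 5% of the €23,400 excess over €100,200 is €1,170; credit = €2,725 − €1,170 = €1,555.
Tuition Credit: €123,600 is at or below the €186,800 threshold, so the full €2,580 applies.
Heating Assistance Credit: €123,600 is below the €130,500 cutoff, so the full €6,625 applies.
Total: €1,555 + €2,580 + €6,625 = €10,760.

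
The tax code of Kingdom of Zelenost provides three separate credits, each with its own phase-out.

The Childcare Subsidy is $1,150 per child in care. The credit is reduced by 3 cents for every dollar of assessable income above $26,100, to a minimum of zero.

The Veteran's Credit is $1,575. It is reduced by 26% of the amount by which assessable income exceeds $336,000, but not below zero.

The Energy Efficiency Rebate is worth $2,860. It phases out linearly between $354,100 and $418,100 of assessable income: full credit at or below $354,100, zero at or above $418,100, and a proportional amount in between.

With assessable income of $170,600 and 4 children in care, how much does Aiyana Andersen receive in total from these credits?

$4,700

Childcare Subsidy: base = 4 × $1,150 = $4,600. 3% of the $144,500 excess over $26,100 is $4,335; credit = $4,600 − $4,335 = $265.
Veteran's Credit: $170,600 is at or below the $336,000 threshold, so the full $1,575 applies.
Energy Efficiency Rebate: $170,600 is at or below the $354,100 threshold, so the full $2,860 applies.
Total: $265 + $1,575 + $2,860 = $4,700.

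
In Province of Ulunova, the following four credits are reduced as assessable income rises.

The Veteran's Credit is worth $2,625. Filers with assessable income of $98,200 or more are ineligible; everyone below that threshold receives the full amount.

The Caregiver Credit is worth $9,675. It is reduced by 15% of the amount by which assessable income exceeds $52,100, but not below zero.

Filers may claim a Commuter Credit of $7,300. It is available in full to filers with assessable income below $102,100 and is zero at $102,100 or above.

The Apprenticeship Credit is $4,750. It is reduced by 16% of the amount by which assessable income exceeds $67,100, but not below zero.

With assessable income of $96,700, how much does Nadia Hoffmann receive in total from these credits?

Veteran's Credit: $96,700 is below the $98,200 cutoff, so the full $2,625 applies.
Caregiver Credit: 15% of the $44,600 excess over $52,100 is $6,690; credit = $9,675 − $6,690 = $2,985.
Commuter Credit: $96,700 is below the $102,100 cutoff, so the full $7,300 applies.
Apprenticeship Credit: 16% of the $29,600 excess over $67,100 is $4,736; credit = $4,750 − $4,736 = $14.
Total: $2,625 + $2,985 + $7,300 + $14 = $12,924.

$12,924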